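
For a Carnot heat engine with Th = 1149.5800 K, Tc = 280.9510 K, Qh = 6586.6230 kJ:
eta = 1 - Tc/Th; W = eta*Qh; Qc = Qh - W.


eta = 1 - 280.9510/1149.5800 = 0.7556
W = 0.7556 * 6586.6230 = 4976.8887 kJ
Qc = 6586.6230 - 4976.8887 = 1609.7343 kJ

eta = 75.5606%, W = 4976.8887 kJ, Qc = 1609.7343 kJ


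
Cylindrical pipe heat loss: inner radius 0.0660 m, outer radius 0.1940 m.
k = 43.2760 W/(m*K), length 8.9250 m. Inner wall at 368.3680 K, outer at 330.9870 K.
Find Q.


dT = 37.3810 K
ln(ro/ri) = 1.0782
Q = 2*pi*43.2760*8.9250*37.3810 / 1.0782 = 84136.6889 W

84136.6889 W


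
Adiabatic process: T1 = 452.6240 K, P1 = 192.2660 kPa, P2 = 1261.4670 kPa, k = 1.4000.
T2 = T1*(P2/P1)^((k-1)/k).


(k-1)/k = 0.2857
(P2/P1)^exp = 1.7117
T2 = 452.6240 * 1.7117 = 774.7446 K

774.7446 K


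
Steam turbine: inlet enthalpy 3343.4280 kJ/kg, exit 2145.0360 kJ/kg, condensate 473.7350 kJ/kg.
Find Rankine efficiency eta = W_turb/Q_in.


W = 1198.3920 kJ/kg
Q_in = 2869.6930 kJ/kg
eta = 0.4176 = 41.7603%

eta = 41.7603%


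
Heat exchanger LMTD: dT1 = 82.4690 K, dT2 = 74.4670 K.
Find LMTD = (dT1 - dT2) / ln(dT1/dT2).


dT1/dT2 = 1.1075
ln(dT1/dT2) = 0.1021
LMTD = 8.0020 / 0.1021 = 78.4000 K

78.4000 K


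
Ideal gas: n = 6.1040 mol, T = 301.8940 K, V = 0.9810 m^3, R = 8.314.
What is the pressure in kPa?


P = nRT/V = 6.1040 * 8.314 * 301.8940 / 0.9810
= 15320.7148 / 0.9810 = 15617.4462 Pa = 15.6174 kPa

15.6174 kPa


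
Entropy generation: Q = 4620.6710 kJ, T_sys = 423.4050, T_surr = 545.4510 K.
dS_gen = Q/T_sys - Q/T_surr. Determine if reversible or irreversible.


dS_sys = 4620.6710/423.4050 = 10.9131 kJ/K
dS_surr = -4620.6710/545.4510 = -8.4713 kJ/K
dS_gen = 10.9131 - 8.4713 = 2.4418 kJ/K (irreversible)

dS_gen = 2.4418 kJ/K, irreversible


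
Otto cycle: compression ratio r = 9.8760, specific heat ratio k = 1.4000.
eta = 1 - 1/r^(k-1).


r^(k-1) = 2.4994
eta = 1 - 1/2.4994 = 0.5999 = 59.9901%

59.9901%


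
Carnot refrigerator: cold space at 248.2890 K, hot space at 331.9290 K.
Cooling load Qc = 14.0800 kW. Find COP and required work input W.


COP = 248.2890 / 83.6400 = 2.9685
W = 14.0800 / 2.9685 = 4.7431 kW

COP = 2.9685, W = 4.7431 kW


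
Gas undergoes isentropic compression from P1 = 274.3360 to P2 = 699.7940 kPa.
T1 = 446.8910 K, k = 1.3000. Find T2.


(k-1)/k = 0.2308
(P2/P1)^exp = 1.2412
T2 = 446.8910 * 1.2412 = 554.6928 K

554.6928 K


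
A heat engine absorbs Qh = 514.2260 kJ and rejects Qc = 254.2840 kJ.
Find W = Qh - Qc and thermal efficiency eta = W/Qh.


W = 514.2260 - 254.2840 = 259.9420 kJ
eta = 259.9420 / 514.2260 = 0.5055 = 50.5501%

W = 259.9420 kJ, eta = 50.5501%


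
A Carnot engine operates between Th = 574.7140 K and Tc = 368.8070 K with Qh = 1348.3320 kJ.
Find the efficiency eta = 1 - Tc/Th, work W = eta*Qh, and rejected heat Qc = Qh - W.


eta = 1 - 368.8070/574.7140 = 0.3583
W = 0.3583 * 1348.3320 = 483.0768 kJ
Qc = 1348.3320 - 483.0768 = 865.2552 kJ

eta = 35.8277%, W = 483.0768 kJ, Qc = 865.2552 kJ


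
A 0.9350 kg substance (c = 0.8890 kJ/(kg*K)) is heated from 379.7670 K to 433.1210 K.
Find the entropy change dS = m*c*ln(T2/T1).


T2/T1 = 1.1405
ln(T2/T1) = 0.1315
dS = 0.9350 * 0.8890 * 0.1315 = 0.1093 kJ/K

0.1093 kJ/K


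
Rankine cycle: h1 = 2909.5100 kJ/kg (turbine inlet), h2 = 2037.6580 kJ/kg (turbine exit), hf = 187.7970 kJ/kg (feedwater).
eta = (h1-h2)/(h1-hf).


W = 871.8520 kJ/kg
Q_in = 2721.7130 kJ/kg
eta = 0.3203 = 32.0332%

eta = 32.0332%


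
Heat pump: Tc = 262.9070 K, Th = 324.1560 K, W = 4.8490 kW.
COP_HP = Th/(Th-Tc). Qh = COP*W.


COP = 324.1560 / 61.2490 = 5.2924
Qh = 5.2924 * 4.8490 = 25.6630 kW

COP = 5.2924, Qh = 25.6630 kW


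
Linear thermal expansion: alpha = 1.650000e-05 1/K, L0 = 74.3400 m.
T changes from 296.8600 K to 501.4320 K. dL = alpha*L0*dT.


dT = 204.5720 K
dL = 1.650000e-05 * 74.3400 * 204.5720 = 0.250930 m
L_final = 74.590930 m

dL = 0.250930 m


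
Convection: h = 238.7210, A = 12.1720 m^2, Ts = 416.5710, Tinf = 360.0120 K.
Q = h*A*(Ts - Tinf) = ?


dT = 56.5590 K
Q = 238.7210 * 12.1720 * 56.5590 = 164344.1657 W

164344.1657 W


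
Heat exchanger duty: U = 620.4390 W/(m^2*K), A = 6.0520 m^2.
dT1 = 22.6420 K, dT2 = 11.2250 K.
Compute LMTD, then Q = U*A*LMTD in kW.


LMTD = 16.2713 K
Q = 620.4390 * 6.0520 * 16.2713 = 61097.2042 W = 61.0972 kW

61.0972 kW


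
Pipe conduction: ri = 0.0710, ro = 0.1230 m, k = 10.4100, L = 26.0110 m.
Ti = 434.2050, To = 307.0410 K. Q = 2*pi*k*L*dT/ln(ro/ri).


dT = 127.1640 K
ln(ro/ri) = 0.5495
Q = 2*pi*10.4100*26.0110*127.1640 / 0.5495 = 393713.7580 W

393713.7580 W


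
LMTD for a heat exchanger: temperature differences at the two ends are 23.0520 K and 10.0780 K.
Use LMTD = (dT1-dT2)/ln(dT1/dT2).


dT1/dT2 = 2.2874
ln(dT1/dT2) = 0.8274
LMTD = 12.9740 / 0.8274 = 15.6805 K

15.6805 K


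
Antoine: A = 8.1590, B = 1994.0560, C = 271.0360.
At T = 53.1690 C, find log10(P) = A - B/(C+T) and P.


C+T = 324.2050
B/(C+T) = 6.1506
log10(P) = 8.1590 - 6.1506 = 2.0084
P = 10^2.0084 = 101.9525 mmHg

101.9525 mmHg


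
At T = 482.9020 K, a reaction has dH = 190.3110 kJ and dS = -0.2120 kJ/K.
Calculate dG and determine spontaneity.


T*dS = 482.9020 * -0.2120 = -102.3752 kJ
dG = 190.3110 + 102.3752 = 292.6862 kJ (non-spontaneous)

dG = 292.6862 kJ, non-spontaneous


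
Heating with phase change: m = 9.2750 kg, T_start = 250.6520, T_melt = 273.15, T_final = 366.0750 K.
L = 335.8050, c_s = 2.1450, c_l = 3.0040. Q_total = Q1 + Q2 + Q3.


Q1 (sensible, solid) = 9.2750 * 2.1450 * 22.4980 = 447.5949 kJ
Q2 (latent) = 9.2750 * 335.8050 = 3114.5914 kJ
Q3 (sensible, liquid) = 9.2750 * 3.0040 * 92.9250 = 2589.0856 kJ
Q_total = 6151.2719 kJ

6151.2719 kJ


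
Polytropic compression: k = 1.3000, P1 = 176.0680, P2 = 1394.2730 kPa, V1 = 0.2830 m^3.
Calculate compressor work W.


(k-1)/k = 0.2308
(P2/P1)^exp = 1.6121
W = 4.3333 * 176.0680 * 0.2830 * (1.6121 - 1) = 132.1577 kJ

132.1577 kJ


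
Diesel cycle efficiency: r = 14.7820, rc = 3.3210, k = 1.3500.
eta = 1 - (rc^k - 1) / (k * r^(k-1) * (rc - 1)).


r^(k-1) = 2.5669
rc^k = 5.0549
eta = 0.4958 = 49.5844%

49.5844%


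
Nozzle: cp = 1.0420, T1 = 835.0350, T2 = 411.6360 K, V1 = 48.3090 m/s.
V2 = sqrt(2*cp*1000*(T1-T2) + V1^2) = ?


dT = 423.3990 K
2*cp*1000*dT = 882363.5160
V1^2 = 2333.7595
V2 = sqrt(884697.2755) = 940.5835 m/s

940.5835 m/s


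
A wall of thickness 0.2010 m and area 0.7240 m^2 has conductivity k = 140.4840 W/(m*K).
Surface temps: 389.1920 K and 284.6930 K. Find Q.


dT = 104.4990 K
Q = 140.4840 * 0.7240 * 104.4990 / 0.2010 = 52878.7899 W

52878.7899 W


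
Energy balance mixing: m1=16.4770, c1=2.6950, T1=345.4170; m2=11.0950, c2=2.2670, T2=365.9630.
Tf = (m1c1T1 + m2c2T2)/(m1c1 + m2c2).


num = 24543.2547
den = 69.5579
Tf = 352.8465 K

352.8465 K


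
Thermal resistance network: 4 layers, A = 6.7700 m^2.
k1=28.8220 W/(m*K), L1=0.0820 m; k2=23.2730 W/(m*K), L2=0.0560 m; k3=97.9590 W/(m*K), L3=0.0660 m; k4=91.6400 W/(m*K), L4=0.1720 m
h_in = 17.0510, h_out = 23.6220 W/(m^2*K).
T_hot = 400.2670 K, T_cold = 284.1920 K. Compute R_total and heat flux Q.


R_conv_in = 1/(17.0510*6.7700) = 0.0087
R_1 = 0.0820/(28.8220*6.7700) = 0.0004
R_2 = 0.0560/(23.2730*6.7700) = 0.0004
R_3 = 0.0660/(97.9590*6.7700) = 9.9520e-05
R_4 = 0.1720/(91.6400*6.7700) = 0.0003
R_conv_out = 1/(23.6220*6.7700) = 0.0063
R_total = 0.0161 K/W
Q = 116.0750 / 0.0161 = 7223.8145 W

R_total = 0.0161 K/W, Q = 7223.8145 W


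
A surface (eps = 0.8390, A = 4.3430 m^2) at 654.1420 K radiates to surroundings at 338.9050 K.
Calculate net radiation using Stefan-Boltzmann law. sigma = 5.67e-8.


T^4 = 1.8310e+11
Tsurr^4 = 1.3192e+10
Q = 0.8390 * 5.67e-8 * 4.3430 * 1.6991e+11 = 35103.3332 W

35103.3332 W


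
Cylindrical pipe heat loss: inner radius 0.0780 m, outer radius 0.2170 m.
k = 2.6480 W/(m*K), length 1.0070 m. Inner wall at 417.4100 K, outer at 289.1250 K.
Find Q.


dT = 128.2850 K
ln(ro/ri) = 1.0232
Q = 2*pi*2.6480*1.0070*128.2850 / 1.0232 = 2100.6202 W

2100.6202 W


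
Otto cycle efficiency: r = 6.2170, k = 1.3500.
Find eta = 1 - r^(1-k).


r^(k-1) = 1.8956
eta = 1 - 1/1.8956 = 0.4725 = 47.2471%

47.2471%


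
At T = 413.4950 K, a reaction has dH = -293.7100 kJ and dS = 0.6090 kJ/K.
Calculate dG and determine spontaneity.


T*dS = 413.4950 * 0.6090 = 251.8185 kJ
dG = -293.7100 - 251.8185 = -545.5285 kJ (spontaneous)

dG = -545.5285 kJ, spontaneous


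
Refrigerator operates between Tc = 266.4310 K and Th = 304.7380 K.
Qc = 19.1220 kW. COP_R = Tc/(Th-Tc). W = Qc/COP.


COP = 266.4310 / 38.3070 = 6.9552
W = 19.1220 / 6.9552 = 2.7493 kW

COP = 6.9552, W = 2.7493 kW


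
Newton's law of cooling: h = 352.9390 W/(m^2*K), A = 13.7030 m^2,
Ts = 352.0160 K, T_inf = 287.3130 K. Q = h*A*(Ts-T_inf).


dT = 64.7030 K
Q = 352.9390 * 13.7030 * 64.7030 = 312924.6146 W

312924.6146 W


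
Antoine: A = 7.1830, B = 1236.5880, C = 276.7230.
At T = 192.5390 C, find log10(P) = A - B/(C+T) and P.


C+T = 469.2620
B/(C+T) = 2.6352
log10(P) = 7.1830 - 2.6352 = 4.5478
P = 10^4.5478 = 35304.0000 mmHg

35304.0000 mmHg


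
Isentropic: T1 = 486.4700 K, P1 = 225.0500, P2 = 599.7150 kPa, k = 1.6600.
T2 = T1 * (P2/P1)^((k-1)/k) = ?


(k-1)/k = 0.3976
(P2/P1)^exp = 1.4765
T2 = 486.4700 * 1.4765 = 718.2849 K

718.2849 K


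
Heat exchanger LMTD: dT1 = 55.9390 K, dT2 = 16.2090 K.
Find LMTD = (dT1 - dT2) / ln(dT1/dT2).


dT1/dT2 = 3.4511
ln(dT1/dT2) = 1.2387
LMTD = 39.7300 / 1.2387 = 32.0741 K

32.0741 K


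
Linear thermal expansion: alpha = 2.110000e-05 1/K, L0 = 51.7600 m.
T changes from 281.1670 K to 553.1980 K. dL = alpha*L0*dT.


dT = 272.0310 K
dL = 2.110000e-05 * 51.7600 * 272.0310 = 0.297095 m
L_final = 52.057095 m

dL = 0.297095 m


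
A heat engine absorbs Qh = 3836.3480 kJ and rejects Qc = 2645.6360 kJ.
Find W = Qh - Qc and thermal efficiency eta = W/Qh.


W = 3836.3480 - 2645.6360 = 1190.7120 kJ
eta = 1190.7120 / 3836.3480 = 0.3104 = 31.0376%

W = 1190.7120 kJ, eta = 31.0376%


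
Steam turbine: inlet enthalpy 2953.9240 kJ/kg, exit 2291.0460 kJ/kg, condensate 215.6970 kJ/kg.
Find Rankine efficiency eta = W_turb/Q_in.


W = 662.8780 kJ/kg
Q_in = 2738.2270 kJ/kg
eta = 0.2421 = 24.2083%

eta = 24.2083%


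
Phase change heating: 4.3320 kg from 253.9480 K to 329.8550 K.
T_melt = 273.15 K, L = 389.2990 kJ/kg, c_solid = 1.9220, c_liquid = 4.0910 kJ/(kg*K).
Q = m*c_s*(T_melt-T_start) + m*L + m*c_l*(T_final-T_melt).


Q1 (sensible, solid) = 4.3320 * 1.9220 * 19.2020 = 159.8778 kJ
Q2 (latent) = 4.3320 * 389.2990 = 1686.4433 kJ
Q3 (sensible, liquid) = 4.3320 * 4.0910 * 56.7050 = 1004.9380 kJ
Q_total = 2851.2591 kJ

2851.2591 kJ


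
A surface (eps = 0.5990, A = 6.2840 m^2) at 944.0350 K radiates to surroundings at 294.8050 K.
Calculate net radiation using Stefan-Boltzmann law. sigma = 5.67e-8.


T^4 = 7.9424e+11
Tsurr^4 = 7.5533e+09
Q = 0.5990 * 5.67e-8 * 6.2840 * 7.8669e+11 = 167899.1412 W

167899.1412 W


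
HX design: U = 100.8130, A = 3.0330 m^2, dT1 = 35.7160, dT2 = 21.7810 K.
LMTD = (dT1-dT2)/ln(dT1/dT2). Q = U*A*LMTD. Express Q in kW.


LMTD = 28.1765 K
Q = 100.8130 * 3.0330 * 28.1765 = 8615.4167 W = 8.6154 kW

8.6154 kW


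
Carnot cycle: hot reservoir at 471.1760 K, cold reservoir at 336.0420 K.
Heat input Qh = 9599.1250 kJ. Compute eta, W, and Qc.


eta = 1 - 336.0420/471.1760 = 0.2868
W = 0.2868 * 9599.1250 = 2753.0438 kJ
Qc = 9599.1250 - 2753.0438 = 6846.0812 kJ

eta = 28.6802%, W = 2753.0438 kJ, Qc = 6846.0812 kJ


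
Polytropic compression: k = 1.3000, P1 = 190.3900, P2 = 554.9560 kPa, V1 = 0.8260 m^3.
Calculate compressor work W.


(k-1)/k = 0.2308
(P2/P1)^exp = 1.2800
W = 4.3333 * 190.3900 * 0.8260 * (1.2800 - 1) = 190.8290 kJ

190.8290 kJ


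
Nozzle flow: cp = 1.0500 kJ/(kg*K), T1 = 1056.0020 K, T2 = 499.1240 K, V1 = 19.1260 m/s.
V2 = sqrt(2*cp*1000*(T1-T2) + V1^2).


dT = 556.8780 K
2*cp*1000*dT = 1169443.8000
V1^2 = 365.8039
V2 = sqrt(1169809.6039) = 1081.5774 m/s

1081.5774 m/s


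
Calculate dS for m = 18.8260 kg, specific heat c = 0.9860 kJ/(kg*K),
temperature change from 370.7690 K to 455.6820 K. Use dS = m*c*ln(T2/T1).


T2/T1 = 1.2290
ln(T2/T1) = 0.2062
dS = 18.8260 * 0.9860 * 0.2062 = 3.8279 kJ/K

3.8279 kJ/K


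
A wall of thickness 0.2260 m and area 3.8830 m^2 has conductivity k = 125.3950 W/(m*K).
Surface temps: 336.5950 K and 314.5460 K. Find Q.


dT = 22.0490 K
Q = 125.3950 * 3.8830 * 22.0490 / 0.2260 = 47503.7690 W

47503.7690 W


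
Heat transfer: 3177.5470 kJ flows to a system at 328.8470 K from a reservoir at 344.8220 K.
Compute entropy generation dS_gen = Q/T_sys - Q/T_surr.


dS_sys = 3177.5470/328.8470 = 9.6627 kJ/K
dS_surr = -3177.5470/344.8220 = -9.2150 kJ/K
dS_gen = 9.6627 - 9.2150 = 0.4477 kJ/K (irreversible)

dS_gen = 0.4477 kJ/K, irreversible


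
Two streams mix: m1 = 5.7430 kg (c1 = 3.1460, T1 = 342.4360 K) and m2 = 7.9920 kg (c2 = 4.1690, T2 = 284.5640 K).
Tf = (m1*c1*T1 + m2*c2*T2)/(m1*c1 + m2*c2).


num = 15668.2426
den = 51.3861
Tf = 304.9119 K

304.9119 K


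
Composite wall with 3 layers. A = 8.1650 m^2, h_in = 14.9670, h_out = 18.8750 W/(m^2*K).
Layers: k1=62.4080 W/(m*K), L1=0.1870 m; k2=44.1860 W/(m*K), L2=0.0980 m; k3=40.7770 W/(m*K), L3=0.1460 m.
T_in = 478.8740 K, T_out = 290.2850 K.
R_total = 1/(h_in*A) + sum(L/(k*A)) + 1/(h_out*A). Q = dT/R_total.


R_conv_in = 1/(14.9670*8.1650) = 0.0082
R_1 = 0.1870/(62.4080*8.1650) = 0.0004
R_2 = 0.0980/(44.1860*8.1650) = 0.0003
R_3 = 0.1460/(40.7770*8.1650) = 0.0004
R_conv_out = 1/(18.8750*8.1650) = 0.0065
R_total = 0.0157 K/W
Q = 188.5890 / 0.0157 = 11974.8549 W

R_total = 0.0157 K/W, Q = 11974.8549 W


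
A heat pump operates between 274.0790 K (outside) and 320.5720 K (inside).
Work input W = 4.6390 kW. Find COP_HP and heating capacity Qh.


COP = 320.5720 / 46.4930 = 6.8951
Qh = 6.8951 * 4.6390 = 31.9862 kW

COP = 6.8951, Qh = 31.9862 kW


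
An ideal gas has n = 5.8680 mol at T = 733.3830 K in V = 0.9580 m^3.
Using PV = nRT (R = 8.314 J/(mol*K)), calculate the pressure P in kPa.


P = nRT/V = 5.8680 * 8.314 * 733.3830 / 0.9580
= 35779.2279 / 0.9580 = 37347.8370 Pa = 37.3478 kPa

37.3478 kPa


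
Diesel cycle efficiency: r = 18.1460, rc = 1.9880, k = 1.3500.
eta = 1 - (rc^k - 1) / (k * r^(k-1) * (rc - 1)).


r^(k-1) = 2.7579
rc^k = 2.5285
eta = 0.5845 = 58.4472%

58.4472%


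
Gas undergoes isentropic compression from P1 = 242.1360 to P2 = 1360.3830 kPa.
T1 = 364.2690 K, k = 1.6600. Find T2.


(k-1)/k = 0.3976
(P2/P1)^exp = 1.9863
T2 = 364.2690 * 1.9863 = 723.5302 K

723.5302 K


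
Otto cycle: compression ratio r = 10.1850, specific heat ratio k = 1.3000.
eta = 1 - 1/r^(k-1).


r^(k-1) = 2.0063
eta = 1 - 1/2.0063 = 0.5016 = 50.1561%

50.1561%


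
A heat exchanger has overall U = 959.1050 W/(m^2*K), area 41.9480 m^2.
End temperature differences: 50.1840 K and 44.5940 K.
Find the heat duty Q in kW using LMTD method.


LMTD = 47.3340 K
Q = 959.1050 * 41.9480 * 47.3340 = 1904366.8563 W = 1904.3669 kW

1904.3669 kW


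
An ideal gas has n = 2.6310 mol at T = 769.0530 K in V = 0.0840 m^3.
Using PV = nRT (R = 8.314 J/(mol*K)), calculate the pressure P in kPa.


P = nRT/V = 2.6310 * 8.314 * 769.0530 / 0.0840
= 16822.3684 / 0.0840 = 200266.2902 Pa = 200.2663 kPa

200.2663 kPa


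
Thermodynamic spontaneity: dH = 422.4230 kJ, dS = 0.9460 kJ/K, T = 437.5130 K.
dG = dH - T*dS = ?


T*dS = 437.5130 * 0.9460 = 413.8873 kJ
dG = 422.4230 - 413.8873 = 8.5357 kJ (non-spontaneous)

dG = 8.5357 kJ, non-spontaneous


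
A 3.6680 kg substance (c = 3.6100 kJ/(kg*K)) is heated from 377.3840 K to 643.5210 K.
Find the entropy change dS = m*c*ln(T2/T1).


T2/T1 = 1.7052
ln(T2/T1) = 0.5337
dS = 3.6680 * 3.6100 * 0.5337 = 7.0669 kJ/K

7.0669 kJ/K


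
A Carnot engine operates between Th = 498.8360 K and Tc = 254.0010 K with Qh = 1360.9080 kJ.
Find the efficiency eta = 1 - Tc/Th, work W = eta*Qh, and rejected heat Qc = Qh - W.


eta = 1 - 254.0010/498.8360 = 0.4908
W = 0.4908 * 1360.9080 = 667.9508 kJ
Qc = 1360.9080 - 667.9508 = 692.9572 kJ

eta = 49.0813%, W = 667.9508 kJ, Qc = 692.9572 kJ


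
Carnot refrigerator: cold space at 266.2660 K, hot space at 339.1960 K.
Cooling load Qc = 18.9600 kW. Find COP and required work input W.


COP = 266.2660 / 72.9300 = 3.6510
W = 18.9600 / 3.6510 = 5.1931 kW

COP = 3.6510, W = 5.1931 kW


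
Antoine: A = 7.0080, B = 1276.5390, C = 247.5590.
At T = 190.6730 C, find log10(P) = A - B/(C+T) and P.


C+T = 438.2320
B/(C+T) = 2.9129
log10(P) = 7.0080 - 2.9129 = 4.0951
P = 10^4.0951 = 12447.1613 mmHg

12447.1613 mmHg


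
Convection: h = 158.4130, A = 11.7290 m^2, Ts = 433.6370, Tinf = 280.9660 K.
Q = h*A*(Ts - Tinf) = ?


dT = 152.6710 K
Q = 158.4130 * 11.7290 * 152.6710 = 283666.6992 W

283666.6992 W


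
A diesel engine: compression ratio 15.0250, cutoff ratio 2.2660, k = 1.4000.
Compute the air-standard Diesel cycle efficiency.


r^(k-1) = 2.9561
rc^k = 3.1431
eta = 0.5910 = 59.0962%

59.0962%


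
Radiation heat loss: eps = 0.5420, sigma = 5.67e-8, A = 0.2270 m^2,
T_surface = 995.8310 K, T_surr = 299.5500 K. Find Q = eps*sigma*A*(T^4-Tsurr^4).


T^4 = 9.8343e+11
Tsurr^4 = 8.0515e+09
Q = 0.5420 * 5.67e-8 * 0.2270 * 9.7538e+11 = 6804.2535 W

6804.2535 W


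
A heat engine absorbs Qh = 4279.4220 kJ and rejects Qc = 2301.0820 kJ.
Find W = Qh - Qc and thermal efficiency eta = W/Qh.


W = 4279.4220 - 2301.0820 = 1978.3400 kJ
eta = 1978.3400 / 4279.4220 = 0.4623 = 46.2291%

W = 1978.3400 kJ, eta = 46.2291%


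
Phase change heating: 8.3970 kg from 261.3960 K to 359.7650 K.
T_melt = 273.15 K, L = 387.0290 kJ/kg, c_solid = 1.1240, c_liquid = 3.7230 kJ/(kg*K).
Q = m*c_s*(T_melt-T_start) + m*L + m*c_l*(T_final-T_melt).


Q1 (sensible, solid) = 8.3970 * 1.1240 * 11.7540 = 110.9369 kJ
Q2 (latent) = 8.3970 * 387.0290 = 3249.8825 kJ
Q3 (sensible, liquid) = 8.3970 * 3.7230 * 86.6150 = 2707.7608 kJ
Q_total = 6068.5803 kJ

6068.5803 kJ


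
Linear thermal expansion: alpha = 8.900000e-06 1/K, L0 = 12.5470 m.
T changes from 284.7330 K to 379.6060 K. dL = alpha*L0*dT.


dT = 94.8730 K
dL = 8.900000e-06 * 12.5470 * 94.8730 = 0.010594 m
L_final = 12.557594 m

dL = 0.010594 m


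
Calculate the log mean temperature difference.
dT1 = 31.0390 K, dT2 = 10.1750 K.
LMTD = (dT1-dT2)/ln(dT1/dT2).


dT1/dT2 = 3.0505
ln(dT1/dT2) = 1.1153
LMTD = 20.8640 / 1.1153 = 18.7069 K

18.7069 K


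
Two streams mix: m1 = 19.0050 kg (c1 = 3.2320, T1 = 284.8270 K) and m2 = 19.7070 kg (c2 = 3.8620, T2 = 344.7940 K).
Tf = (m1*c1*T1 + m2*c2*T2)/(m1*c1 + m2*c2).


num = 43736.9906
den = 137.5326
Tf = 318.0118 K

318.0118 K


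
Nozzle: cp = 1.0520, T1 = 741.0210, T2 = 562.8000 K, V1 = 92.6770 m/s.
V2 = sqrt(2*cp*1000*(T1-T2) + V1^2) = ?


dT = 178.2210 K
2*cp*1000*dT = 374976.9840
V1^2 = 8589.0263
V2 = sqrt(383566.0103) = 619.3271 m/s

619.3271 m/s


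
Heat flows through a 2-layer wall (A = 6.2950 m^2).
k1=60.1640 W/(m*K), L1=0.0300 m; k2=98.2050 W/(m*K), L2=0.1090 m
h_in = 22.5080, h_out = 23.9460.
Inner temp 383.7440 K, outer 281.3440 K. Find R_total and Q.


R_conv_in = 1/(22.5080*6.2950) = 0.0071
R_1 = 0.0300/(60.1640*6.2950) = 7.9212e-05
R_2 = 0.1090/(98.2050*6.2950) = 0.0002
R_conv_out = 1/(23.9460*6.2950) = 0.0066
R_total = 0.0139 K/W
Q = 102.4000 / 0.0139 = 7341.9577 W

R_total = 0.0139 K/W, Q = 7341.9577 W


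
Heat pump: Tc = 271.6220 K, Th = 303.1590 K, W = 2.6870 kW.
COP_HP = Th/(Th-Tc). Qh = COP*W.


COP = 303.1590 / 31.5370 = 9.6128
Qh = 9.6128 * 2.6870 = 25.8296 kW

COP = 9.6128, Qh = 25.8296 kW


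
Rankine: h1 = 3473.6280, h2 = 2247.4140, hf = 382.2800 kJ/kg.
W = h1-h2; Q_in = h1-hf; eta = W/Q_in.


W = 1226.2140 kJ/kg
Q_in = 3091.3480 kJ/kg
eta = 0.3967 = 39.6660%

eta = 39.6660%


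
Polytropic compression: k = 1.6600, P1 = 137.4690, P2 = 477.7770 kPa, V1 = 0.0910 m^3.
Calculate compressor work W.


(k-1)/k = 0.3976
(P2/P1)^exp = 1.6410
W = 2.5152 * 137.4690 * 0.0910 * (1.6410 - 1) = 20.1678 kJ

20.1678 kJ


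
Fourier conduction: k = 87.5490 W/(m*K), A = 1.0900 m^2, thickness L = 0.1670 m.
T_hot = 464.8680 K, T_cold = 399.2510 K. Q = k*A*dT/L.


dT = 65.6170 K
Q = 87.5490 * 1.0900 * 65.6170 / 0.1670 = 37495.3651 W

37495.3651 W


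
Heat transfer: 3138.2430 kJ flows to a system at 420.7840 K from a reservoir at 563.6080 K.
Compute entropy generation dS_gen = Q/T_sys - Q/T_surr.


dS_sys = 3138.2430/420.7840 = 7.4581 kJ/K
dS_surr = -3138.2430/563.6080 = -5.5681 kJ/K
dS_gen = 7.4581 - 5.5681 = 1.8900 kJ/K (irreversible)

dS_gen = 1.8900 kJ/K, irreversible


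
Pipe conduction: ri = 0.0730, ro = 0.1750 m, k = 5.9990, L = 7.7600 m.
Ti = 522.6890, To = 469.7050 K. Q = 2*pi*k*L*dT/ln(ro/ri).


dT = 52.9840 K
ln(ro/ri) = 0.8743
Q = 2*pi*5.9990*7.7600*52.9840 / 0.8743 = 17725.2160 W

17725.2160 W


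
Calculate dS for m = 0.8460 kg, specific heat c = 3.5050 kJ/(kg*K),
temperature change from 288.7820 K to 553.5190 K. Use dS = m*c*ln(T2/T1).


T2/T1 = 1.9167
ln(T2/T1) = 0.6506
dS = 0.8460 * 3.5050 * 0.6506 = 1.9292 kJ/K

1.9292 kJ/K


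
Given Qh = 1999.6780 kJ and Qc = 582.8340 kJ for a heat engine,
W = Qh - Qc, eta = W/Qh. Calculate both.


W = 1999.6780 - 582.8340 = 1416.8440 kJ
eta = 1416.8440 / 1999.6780 = 0.7085 = 70.8536%

W = 1416.8440 kJ, eta = 70.8536%


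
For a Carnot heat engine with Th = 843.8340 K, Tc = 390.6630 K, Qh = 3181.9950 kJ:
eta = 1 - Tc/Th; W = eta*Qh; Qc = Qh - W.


eta = 1 - 390.6630/843.8340 = 0.5370
W = 0.5370 * 3181.9950 = 1708.8525 kJ
Qc = 3181.9950 - 1708.8525 = 1473.1425 kJ

eta = 53.7038%, W = 1708.8525 kJ, Qc = 1473.1425 kJ


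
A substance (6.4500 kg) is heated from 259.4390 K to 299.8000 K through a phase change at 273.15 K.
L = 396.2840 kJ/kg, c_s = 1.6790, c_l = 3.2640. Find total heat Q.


Q1 (sensible, solid) = 6.4500 * 1.6790 * 13.7110 = 148.4840 kJ
Q2 (latent) = 6.4500 * 396.2840 = 2556.0318 kJ
Q3 (sensible, liquid) = 6.4500 * 3.2640 * 26.6500 = 561.0571 kJ
Q_total = 3265.5729 kJ

3265.5729 kJ


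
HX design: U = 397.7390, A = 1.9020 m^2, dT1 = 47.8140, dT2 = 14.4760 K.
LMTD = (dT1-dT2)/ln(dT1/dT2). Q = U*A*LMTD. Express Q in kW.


LMTD = 27.9020 K
Q = 397.7390 * 1.9020 * 27.9020 = 21107.8224 W = 21.1078 kW

21.1078 kW


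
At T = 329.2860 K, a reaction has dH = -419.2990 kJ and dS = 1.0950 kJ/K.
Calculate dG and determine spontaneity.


T*dS = 329.2860 * 1.0950 = 360.5682 kJ
dG = -419.2990 - 360.5682 = -779.8672 kJ (spontaneous)

dG = -779.8672 kJ, spontaneous


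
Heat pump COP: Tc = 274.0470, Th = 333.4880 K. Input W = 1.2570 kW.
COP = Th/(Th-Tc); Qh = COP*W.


COP = 333.4880 / 59.4410 = 5.6104
Qh = 5.6104 * 1.2570 = 7.0523 kW

COP = 5.6104, Qh = 7.0523 kW


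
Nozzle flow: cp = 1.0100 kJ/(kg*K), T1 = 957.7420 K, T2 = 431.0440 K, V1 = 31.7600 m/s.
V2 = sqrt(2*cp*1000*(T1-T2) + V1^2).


dT = 526.6980 K
2*cp*1000*dT = 1063929.9600
V1^2 = 1008.6976
V2 = sqrt(1064938.6576) = 1031.9587 m/s

1031.9587 m/s


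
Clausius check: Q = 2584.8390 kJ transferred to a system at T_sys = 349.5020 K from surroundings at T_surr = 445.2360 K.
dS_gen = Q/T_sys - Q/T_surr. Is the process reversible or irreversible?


dS_sys = 2584.8390/349.5020 = 7.3958 kJ/K
dS_surr = -2584.8390/445.2360 = -5.8055 kJ/K
dS_gen = 7.3958 - 5.8055 = 1.5902 kJ/K (irreversible)

dS_gen = 1.5902 kJ/K, irreversible


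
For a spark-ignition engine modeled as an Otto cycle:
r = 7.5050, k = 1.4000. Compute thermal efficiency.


r^(k-1) = 2.2394
eta = 1 - 1/2.2394 = 0.5535 = 55.3461%

55.3461%


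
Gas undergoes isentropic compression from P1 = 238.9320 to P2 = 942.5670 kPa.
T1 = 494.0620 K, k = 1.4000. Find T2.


(k-1)/k = 0.2857
(P2/P1)^exp = 1.4801
T2 = 494.0620 * 1.4801 = 731.2704 K

731.2704 K


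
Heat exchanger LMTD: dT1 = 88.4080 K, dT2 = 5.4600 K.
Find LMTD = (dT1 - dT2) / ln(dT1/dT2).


dT1/dT2 = 16.1919
ln(dT1/dT2) = 2.7845
LMTD = 82.9480 / 2.7845 = 29.7890 K

29.7890 K


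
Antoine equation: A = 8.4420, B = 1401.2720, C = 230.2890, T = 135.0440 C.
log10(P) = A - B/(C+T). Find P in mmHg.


C+T = 365.3330
B/(C+T) = 3.8356
log10(P) = 8.4420 - 3.8356 = 4.6064
P = 10^4.6064 = 40401.5438 mmHg

40401.5438 mmHg


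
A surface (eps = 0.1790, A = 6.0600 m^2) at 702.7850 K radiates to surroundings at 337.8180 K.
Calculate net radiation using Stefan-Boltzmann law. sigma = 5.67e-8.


T^4 = 2.4394e+11
Tsurr^4 = 1.3024e+10
Q = 0.1790 * 5.67e-8 * 6.0600 * 2.3092e+11 = 14202.6960 W

14202.6960 W


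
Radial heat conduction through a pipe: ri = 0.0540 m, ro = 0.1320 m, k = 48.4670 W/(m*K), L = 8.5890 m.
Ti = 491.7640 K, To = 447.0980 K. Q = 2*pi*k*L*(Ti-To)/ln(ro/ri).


dT = 44.6660 K
ln(ro/ri) = 0.8938
Q = 2*pi*48.4670*8.5890*44.6660 / 0.8938 = 130706.3344 W

130706.3344 W


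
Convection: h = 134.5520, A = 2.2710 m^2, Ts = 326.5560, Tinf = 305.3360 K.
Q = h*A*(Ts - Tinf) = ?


dT = 21.2200 K
Q = 134.5520 * 2.2710 * 21.2200 = 6484.1443 W

6484.1443 W


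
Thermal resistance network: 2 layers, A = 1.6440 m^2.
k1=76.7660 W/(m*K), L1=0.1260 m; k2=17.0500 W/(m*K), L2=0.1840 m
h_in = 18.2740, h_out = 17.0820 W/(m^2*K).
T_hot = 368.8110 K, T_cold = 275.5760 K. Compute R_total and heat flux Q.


R_conv_in = 1/(18.2740*1.6440) = 0.0333
R_1 = 0.1260/(76.7660*1.6440) = 0.0010
R_2 = 0.1840/(17.0500*1.6440) = 0.0066
R_conv_out = 1/(17.0820*1.6440) = 0.0356
R_total = 0.0765 K/W
Q = 93.2350 / 0.0765 = 1219.4286 W

R_total = 0.0765 K/W, Q = 1219.4286 W


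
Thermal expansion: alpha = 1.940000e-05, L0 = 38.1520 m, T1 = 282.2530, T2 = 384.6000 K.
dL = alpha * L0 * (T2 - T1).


dT = 102.3470 K
dL = 1.940000e-05 * 38.1520 * 102.3470 = 0.075752 m
L_final = 38.227752 m

dL = 0.075752 m


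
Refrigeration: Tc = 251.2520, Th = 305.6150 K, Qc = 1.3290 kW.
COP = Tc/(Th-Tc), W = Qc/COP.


COP = 251.2520 / 54.3630 = 4.6217
W = 1.3290 / 4.6217 = 0.2876 kW

COP = 4.6217, W = 0.2876 kW


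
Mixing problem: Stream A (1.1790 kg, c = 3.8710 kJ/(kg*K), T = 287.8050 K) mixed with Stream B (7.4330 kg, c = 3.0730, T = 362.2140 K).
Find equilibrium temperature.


num = 9587.0664
den = 27.4055
Tf = 349.8225 K

349.8225 K


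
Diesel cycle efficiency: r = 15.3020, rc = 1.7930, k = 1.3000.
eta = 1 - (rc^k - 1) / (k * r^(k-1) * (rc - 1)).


r^(k-1) = 2.2669
rc^k = 2.1363
eta = 0.5138 = 51.3775%

51.3775%


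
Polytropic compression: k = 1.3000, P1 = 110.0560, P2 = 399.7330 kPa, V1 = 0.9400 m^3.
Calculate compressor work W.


(k-1)/k = 0.2308
(P2/P1)^exp = 1.3467
W = 4.3333 * 110.0560 * 0.9400 * (1.3467 - 1) = 155.4182 kJ

155.4182 kJ


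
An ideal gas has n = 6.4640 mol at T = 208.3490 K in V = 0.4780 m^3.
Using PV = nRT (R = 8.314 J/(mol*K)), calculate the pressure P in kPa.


P = nRT/V = 6.4640 * 8.314 * 208.3490 / 0.4780
= 11197.0286 / 0.4780 = 23424.7461 Pa = 23.4247 kPa

23.4247 kPa


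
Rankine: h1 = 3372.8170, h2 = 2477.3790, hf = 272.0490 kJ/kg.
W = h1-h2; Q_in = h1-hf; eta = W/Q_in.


W = 895.4380 kJ/kg
Q_in = 3100.7680 kJ/kg
eta = 0.2888 = 28.8779%

eta = 28.8779%


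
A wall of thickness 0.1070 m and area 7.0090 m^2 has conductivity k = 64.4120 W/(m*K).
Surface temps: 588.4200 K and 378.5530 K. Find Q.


dT = 209.8670 K
Q = 64.4120 * 7.0090 * 209.8670 / 0.1070 = 885489.1029 W

885489.1029 W


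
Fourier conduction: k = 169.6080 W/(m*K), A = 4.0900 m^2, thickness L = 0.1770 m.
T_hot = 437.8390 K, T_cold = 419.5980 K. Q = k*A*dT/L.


dT = 18.2410 K
Q = 169.6080 * 4.0900 * 18.2410 / 0.1770 = 71489.9541 W

71489.9541 W


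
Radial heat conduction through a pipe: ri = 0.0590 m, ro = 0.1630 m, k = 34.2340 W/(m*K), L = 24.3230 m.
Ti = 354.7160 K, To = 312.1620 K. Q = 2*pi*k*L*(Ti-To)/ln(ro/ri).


dT = 42.5540 K
ln(ro/ri) = 1.0162
Q = 2*pi*34.2340*24.3230*42.5540 / 1.0162 = 219083.8687 W

219083.8687 W


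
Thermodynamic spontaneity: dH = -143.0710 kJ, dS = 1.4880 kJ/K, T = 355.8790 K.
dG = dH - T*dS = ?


T*dS = 355.8790 * 1.4880 = 529.5480 kJ
dG = -143.0710 - 529.5480 = -672.6190 kJ (spontaneous)

dG = -672.6190 kJ, spontaneous


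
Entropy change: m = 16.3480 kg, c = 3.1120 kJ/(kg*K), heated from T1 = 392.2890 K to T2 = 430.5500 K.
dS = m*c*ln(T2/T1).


T2/T1 = 1.0975
ln(T2/T1) = 0.0931
dS = 16.3480 * 3.1120 * 0.0931 = 4.7347 kJ/K

4.7347 kJ/K


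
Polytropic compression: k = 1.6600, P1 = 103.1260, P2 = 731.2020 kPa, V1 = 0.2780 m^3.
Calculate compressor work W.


(k-1)/k = 0.3976
(P2/P1)^exp = 2.1788
W = 2.5152 * 103.1260 * 0.2780 * (2.1788 - 1) = 84.9999 kJ

84.9999 kJ


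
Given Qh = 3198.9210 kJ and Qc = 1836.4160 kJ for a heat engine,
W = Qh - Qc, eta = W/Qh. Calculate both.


W = 3198.9210 - 1836.4160 = 1362.5050 kJ
eta = 1362.5050 / 3198.9210 = 0.4259 = 42.5926%

W = 1362.5050 kJ, eta = 42.5926%


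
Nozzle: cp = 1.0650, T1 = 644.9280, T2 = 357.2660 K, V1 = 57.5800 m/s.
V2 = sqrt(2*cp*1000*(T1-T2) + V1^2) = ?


dT = 287.6620 K
2*cp*1000*dT = 612720.0600
V1^2 = 3315.4564
V2 = sqrt(616035.5164) = 784.8793 m/s

784.8793 m/s


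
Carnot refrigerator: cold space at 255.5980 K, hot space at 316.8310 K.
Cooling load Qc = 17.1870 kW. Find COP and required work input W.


COP = 255.5980 / 61.2330 = 4.1742
W = 17.1870 / 4.1742 = 4.1174 kW

COP = 4.1742, W = 4.1174 kW


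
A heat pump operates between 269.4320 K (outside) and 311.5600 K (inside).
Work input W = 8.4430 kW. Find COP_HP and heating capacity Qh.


COP = 311.5600 / 42.1280 = 7.3956
Qh = 7.3956 * 8.4430 = 62.4407 kW

COP = 7.3956, Qh = 62.4407 kW


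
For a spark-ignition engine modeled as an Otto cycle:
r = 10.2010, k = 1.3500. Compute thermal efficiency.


r^(k-1) = 2.2544
eta = 1 - 1/2.2544 = 0.5564 = 55.6417%

55.6417%


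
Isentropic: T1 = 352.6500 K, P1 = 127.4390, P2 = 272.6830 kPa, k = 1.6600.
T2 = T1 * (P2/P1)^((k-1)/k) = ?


(k-1)/k = 0.3976
(P2/P1)^exp = 1.3532
T2 = 352.6500 * 1.3532 = 477.1887 K

477.1887 K


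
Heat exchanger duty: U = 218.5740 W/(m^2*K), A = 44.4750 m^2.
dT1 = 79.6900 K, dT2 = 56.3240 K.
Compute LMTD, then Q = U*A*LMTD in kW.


LMTD = 67.3326 K
Q = 218.5740 * 44.4750 * 67.3326 = 654545.8890 W = 654.5459 kW

654.5459 kW


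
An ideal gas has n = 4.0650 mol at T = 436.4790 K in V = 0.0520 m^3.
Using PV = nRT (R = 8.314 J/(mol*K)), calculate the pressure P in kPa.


P = nRT/V = 4.0650 * 8.314 * 436.4790 / 0.0520
= 14751.4232 / 0.0520 = 283681.2162 Pa = 283.6812 kPa

283.6812 kPa


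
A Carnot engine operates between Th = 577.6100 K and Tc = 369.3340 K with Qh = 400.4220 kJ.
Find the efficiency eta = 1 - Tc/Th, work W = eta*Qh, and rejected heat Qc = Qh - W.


eta = 1 - 369.3340/577.6100 = 0.3606
W = 0.3606 * 400.4220 = 144.3851 kJ
Qc = 400.4220 - 144.3851 = 256.0369 kJ

eta = 36.0582%, W = 144.3851 kJ, Qc = 256.0369 kJ


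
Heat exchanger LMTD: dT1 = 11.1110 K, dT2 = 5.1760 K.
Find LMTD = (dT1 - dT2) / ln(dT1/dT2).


dT1/dT2 = 2.1466
ln(dT1/dT2) = 0.7639
LMTD = 5.9350 / 0.7639 = 7.7693 K

7.7693 K


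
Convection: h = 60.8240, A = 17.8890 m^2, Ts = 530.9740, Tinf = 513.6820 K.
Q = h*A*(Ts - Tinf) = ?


dT = 17.2920 K
Q = 60.8240 * 17.8890 * 17.2920 = 18815.0886 W

18815.0886 W


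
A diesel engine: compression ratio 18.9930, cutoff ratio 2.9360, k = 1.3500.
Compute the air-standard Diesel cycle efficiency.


r^(k-1) = 2.8023
rc^k = 4.2803
eta = 0.5521 = 55.2120%

55.2120%


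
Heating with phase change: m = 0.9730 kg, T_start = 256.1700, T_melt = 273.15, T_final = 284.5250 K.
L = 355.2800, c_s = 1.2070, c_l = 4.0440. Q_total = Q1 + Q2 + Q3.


Q1 (sensible, solid) = 0.9730 * 1.2070 * 16.9800 = 19.9415 kJ
Q2 (latent) = 0.9730 * 355.2800 = 345.6874 kJ
Q3 (sensible, liquid) = 0.9730 * 4.0440 * 11.3750 = 44.7585 kJ
Q_total = 410.3874 kJ

410.3874 kJ


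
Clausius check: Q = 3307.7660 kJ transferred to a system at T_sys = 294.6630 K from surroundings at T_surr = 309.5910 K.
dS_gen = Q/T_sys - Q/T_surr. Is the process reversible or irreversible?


dS_sys = 3307.7660/294.6630 = 11.2256 kJ/K
dS_surr = -3307.7660/309.5910 = -10.6843 kJ/K
dS_gen = 11.2256 - 10.6843 = 0.5413 kJ/K (irreversible)

dS_gen = 0.5413 kJ/K, irreversible


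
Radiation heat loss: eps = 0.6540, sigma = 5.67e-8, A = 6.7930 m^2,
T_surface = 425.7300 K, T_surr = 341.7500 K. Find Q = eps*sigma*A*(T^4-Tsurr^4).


T^4 = 3.2850e+10
Tsurr^4 = 1.3641e+10
Q = 0.6540 * 5.67e-8 * 6.7930 * 1.9210e+10 = 4838.8103 W

4838.8103 W


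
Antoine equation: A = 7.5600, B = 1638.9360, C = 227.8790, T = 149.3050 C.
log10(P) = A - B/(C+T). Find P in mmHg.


C+T = 377.1840
B/(C+T) = 4.3452
log10(P) = 7.5600 - 4.3452 = 3.2148
P = 10^3.2148 = 1639.8736 mmHg

1639.8736 mmHg


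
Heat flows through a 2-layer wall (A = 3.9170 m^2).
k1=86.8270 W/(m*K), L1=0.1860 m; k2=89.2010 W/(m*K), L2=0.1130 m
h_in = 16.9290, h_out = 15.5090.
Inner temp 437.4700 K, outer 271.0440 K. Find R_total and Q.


R_conv_in = 1/(16.9290*3.9170) = 0.0151
R_1 = 0.1860/(86.8270*3.9170) = 0.0005
R_2 = 0.1130/(89.2010*3.9170) = 0.0003
R_conv_out = 1/(15.5090*3.9170) = 0.0165
R_total = 0.0324 K/W
Q = 166.4260 / 0.0324 = 5134.6986 W

R_total = 0.0324 K/W, Q = 5134.6986 W


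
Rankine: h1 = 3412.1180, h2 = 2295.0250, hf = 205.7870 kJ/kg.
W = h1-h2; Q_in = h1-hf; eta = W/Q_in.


W = 1117.0930 kJ/kg
Q_in = 3206.3310 kJ/kg
eta = 0.3484 = 34.8402%

eta = 34.8402%


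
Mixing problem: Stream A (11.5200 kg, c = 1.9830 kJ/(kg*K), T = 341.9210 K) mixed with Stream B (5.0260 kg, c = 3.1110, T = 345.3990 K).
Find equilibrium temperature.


num = 13211.5174
den = 38.4800
Tf = 343.3342 K

343.3342 K


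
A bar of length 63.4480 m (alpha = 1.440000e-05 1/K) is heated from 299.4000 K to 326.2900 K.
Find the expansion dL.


dT = 26.8900 K
dL = 1.440000e-05 * 63.4480 * 26.8900 = 0.024568 m
L_final = 63.472568 m

dL = 0.024568 m


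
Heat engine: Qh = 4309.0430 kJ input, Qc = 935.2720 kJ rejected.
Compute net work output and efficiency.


W = 4309.0430 - 935.2720 = 3373.7710 kJ
eta = 3373.7710 / 4309.0430 = 0.7830 = 78.2951%

W = 3373.7710 kJ, eta = 78.2951%


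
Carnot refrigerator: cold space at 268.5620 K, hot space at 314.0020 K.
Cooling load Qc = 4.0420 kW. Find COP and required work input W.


COP = 268.5620 / 45.4400 = 5.9103
W = 4.0420 / 5.9103 = 0.6839 kW

COP = 5.9103, W = 0.6839 kW


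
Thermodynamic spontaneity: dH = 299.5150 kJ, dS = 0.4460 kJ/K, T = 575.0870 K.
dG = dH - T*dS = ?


T*dS = 575.0870 * 0.4460 = 256.4888 kJ
dG = 299.5150 - 256.4888 = 43.0262 kJ (non-spontaneous)

dG = 43.0262 kJ, non-spontaneous


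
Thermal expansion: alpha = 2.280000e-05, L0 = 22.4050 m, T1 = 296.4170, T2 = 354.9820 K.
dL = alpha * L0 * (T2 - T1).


dT = 58.5650 K
dL = 2.280000e-05 * 22.4050 * 58.5650 = 0.029917 m
L_final = 22.434917 m

dL = 0.029917 m


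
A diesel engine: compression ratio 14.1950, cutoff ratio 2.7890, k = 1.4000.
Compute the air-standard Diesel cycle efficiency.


r^(k-1) = 2.8897
rc^k = 4.2037
eta = 0.5574 = 55.7356%

55.7356%


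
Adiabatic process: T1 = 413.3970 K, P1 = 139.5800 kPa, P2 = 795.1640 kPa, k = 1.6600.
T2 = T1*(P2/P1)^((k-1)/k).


(k-1)/k = 0.3976
(P2/P1)^exp = 1.9973
T2 = 413.3970 * 1.9973 = 825.6575 K

825.6575 K


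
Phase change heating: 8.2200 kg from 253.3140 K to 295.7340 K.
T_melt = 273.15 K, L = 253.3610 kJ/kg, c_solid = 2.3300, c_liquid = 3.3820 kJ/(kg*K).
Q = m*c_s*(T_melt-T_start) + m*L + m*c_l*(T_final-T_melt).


Q1 (sensible, solid) = 8.2200 * 2.3300 * 19.8360 = 379.9110 kJ
Q2 (latent) = 8.2200 * 253.3610 = 2082.6274 kJ
Q3 (sensible, liquid) = 8.2200 * 3.3820 * 22.5840 = 627.8361 kJ
Q_total = 3090.3745 kJ

3090.3745 kJ


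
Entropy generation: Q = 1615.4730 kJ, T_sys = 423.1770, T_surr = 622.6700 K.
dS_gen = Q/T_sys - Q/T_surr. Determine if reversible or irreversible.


dS_sys = 1615.4730/423.1770 = 3.8175 kJ/K
dS_surr = -1615.4730/622.6700 = -2.5944 kJ/K
dS_gen = 3.8175 - 2.5944 = 1.2231 kJ/K (irreversible)

dS_gen = 1.2231 kJ/K, irreversible


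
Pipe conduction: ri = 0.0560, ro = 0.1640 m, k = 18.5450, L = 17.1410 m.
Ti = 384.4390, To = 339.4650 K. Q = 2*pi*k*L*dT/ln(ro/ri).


dT = 44.9740 K
ln(ro/ri) = 1.0745
Q = 2*pi*18.5450*17.1410*44.9740 / 1.0745 = 83597.2517 W

83597.2517 W


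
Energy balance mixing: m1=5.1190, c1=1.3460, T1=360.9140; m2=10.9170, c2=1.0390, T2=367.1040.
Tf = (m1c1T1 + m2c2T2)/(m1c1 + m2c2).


num = 6650.7339
den = 18.2329
Tf = 364.7648 K

364.7648 K


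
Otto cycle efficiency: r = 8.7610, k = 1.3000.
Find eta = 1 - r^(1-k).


r^(k-1) = 1.9176
eta = 1 - 1/1.9176 = 0.4785 = 47.8525%

47.8525%


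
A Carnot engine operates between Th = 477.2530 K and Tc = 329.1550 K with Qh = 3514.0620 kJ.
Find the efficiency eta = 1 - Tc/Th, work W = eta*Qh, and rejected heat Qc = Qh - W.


eta = 1 - 329.1550/477.2530 = 0.3103
W = 0.3103 * 3514.0620 = 1090.4605 kJ
Qc = 3514.0620 - 1090.4605 = 2423.6015 kJ

eta = 31.0313%, W = 1090.4605 kJ, Qc = 2423.6015 kJ


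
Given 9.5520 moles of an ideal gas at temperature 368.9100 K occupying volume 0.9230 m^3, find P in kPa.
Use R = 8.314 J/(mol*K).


P = nRT/V = 9.5520 * 8.314 * 368.9100 / 0.9230
= 29297.1087 / 0.9230 = 31741.1795 Pa = 31.7412 kPa

31.7412 kPa


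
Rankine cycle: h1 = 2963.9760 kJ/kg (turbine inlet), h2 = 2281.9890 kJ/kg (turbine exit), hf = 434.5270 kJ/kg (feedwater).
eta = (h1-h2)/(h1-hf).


W = 681.9870 kJ/kg
Q_in = 2529.4490 kJ/kg
eta = 0.2696 = 26.9619%

eta = 26.9619%


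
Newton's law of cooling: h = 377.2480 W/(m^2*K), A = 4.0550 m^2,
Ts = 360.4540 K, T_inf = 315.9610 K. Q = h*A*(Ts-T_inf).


dT = 44.4930 K
Q = 377.2480 * 4.0550 * 44.4930 = 68062.7503 W

68062.7503 W


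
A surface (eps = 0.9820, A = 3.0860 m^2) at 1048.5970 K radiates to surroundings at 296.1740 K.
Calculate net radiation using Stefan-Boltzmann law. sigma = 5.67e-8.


T^4 = 1.2090e+12
Tsurr^4 = 7.6946e+09
Q = 0.9820 * 5.67e-8 * 3.0860 * 1.2013e+12 = 206420.1464 W

206420.1464 W


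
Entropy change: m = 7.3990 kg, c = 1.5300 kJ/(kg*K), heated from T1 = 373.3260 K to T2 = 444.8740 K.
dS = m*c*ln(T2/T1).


T2/T1 = 1.1917
ln(T2/T1) = 0.1753
dS = 7.3990 * 1.5300 * 0.1753 = 1.9849 kJ/K

1.9849 kJ/K


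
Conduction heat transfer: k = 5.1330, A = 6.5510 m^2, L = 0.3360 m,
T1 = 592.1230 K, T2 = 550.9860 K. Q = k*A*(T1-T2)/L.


dT = 41.1370 K
Q = 5.1330 * 6.5510 * 41.1370 / 0.3360 = 4116.9179 W

4116.9179 W


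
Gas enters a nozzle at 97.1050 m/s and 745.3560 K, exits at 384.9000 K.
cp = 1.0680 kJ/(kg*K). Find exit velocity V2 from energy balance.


dT = 360.4560 K
2*cp*1000*dT = 769934.0160
V1^2 = 9429.3810
V2 = sqrt(779363.3970) = 882.8156 m/s

882.8156 m/s


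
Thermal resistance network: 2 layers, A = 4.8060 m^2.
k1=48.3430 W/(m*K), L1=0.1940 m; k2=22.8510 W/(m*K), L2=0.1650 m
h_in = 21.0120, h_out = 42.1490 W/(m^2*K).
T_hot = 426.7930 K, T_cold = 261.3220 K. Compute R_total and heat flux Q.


R_conv_in = 1/(21.0120*4.8060) = 0.0099
R_1 = 0.1940/(48.3430*4.8060) = 0.0008
R_2 = 0.1650/(22.8510*4.8060) = 0.0015
R_conv_out = 1/(42.1490*4.8060) = 0.0049
R_total = 0.0172 K/W
Q = 165.4710 / 0.0172 = 9633.4956 W

R_total = 0.0172 K/W, Q = 9633.4956 W


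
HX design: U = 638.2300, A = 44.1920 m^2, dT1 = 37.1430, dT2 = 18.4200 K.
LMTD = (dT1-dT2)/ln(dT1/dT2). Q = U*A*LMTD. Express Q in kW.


LMTD = 26.6961 K
Q = 638.2300 * 44.1920 * 26.6961 = 752954.5360 W = 752.9545 kW

752.9545 kW


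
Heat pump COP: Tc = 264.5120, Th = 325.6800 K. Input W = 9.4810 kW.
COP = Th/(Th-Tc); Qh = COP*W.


COP = 325.6800 / 61.1680 = 5.3244
Qh = 5.3244 * 9.4810 = 50.4802 kW

COP = 5.3244, Qh = 50.4802 kW


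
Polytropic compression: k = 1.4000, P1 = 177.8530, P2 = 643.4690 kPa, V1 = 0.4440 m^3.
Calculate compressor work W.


(k-1)/k = 0.2857
(P2/P1)^exp = 1.4440
W = 3.5000 * 177.8530 * 0.4440 * (1.4440 - 1) = 122.7094 kJ

122.7094 kJ


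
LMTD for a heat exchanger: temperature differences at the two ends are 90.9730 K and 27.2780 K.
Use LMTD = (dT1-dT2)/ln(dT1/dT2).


dT1/dT2 = 3.3350
ln(dT1/dT2) = 1.2045
LMTD = 63.6950 / 1.2045 = 52.8816 K

52.8816 K
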